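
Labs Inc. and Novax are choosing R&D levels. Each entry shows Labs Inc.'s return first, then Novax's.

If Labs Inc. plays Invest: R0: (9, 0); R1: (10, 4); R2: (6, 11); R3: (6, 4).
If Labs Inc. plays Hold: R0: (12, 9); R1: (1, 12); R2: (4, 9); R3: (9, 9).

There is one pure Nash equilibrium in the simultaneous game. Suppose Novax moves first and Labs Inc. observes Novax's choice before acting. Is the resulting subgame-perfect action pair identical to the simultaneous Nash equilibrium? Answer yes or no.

Labs Inc. best-responds to each possible Novax move:
- R0: Labs Inc. compares 9, 12 and picks Hold; Novax would get 9.
- R1: Labs Inc. compares 10, 1 and picks Invest; Novax would get 4.
- R2: Labs Inc. compares 6, 4 and picks Invest; Novax would get 11.
- R3: Labs Inc. compares 6, 9 and picks Hold; Novax would get 9.
Novax's induced payoffs are 9, 4, 11, 9, so Novax commits to R2. Subgame-perfect outcome: (Invest, R2) with payoffs (6, 11).
Under simultaneous play:
Labs Inc.'s best replies: R0→Hold; R1→Invest; R2→Invest; R3→Hold.
Novax's best replies: Invest→R2; Hold→R1.
The unique mutual best reply is (Invest, R2), giving (6, 11).
Sequential outcome (Invest, R2) coincides with the Nash profile (Invest, R2).

yes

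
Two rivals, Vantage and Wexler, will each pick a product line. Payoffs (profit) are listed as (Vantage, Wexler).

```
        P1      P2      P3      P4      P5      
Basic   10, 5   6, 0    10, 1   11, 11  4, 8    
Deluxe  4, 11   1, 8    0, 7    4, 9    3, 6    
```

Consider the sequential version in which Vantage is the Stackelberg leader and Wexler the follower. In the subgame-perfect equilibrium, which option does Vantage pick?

Basic

Wexler best-responds to each possible Vantage move:
- Basic: BR = P4, leader payoff 11.
- Deluxe: BR = P1, leader payoff 4.
Among 11, 4, the best is 11 at Basic. Subgame-perfect outcome: (Basic, P4) with payoffs (11, 11).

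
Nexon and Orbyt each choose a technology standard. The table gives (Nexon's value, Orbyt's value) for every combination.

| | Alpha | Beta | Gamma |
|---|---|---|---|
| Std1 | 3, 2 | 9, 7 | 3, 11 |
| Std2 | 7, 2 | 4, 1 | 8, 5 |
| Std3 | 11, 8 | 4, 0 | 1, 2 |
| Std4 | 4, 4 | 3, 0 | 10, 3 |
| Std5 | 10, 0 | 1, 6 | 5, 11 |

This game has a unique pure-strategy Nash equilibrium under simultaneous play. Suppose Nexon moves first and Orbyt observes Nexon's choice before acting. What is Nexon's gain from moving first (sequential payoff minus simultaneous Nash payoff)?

0

Backward induction with Nexon moving first.
- Std1: BR = Gamma, leader payoff 3.
- Std2: BR = Gamma, leader payoff 8.
- Std3: BR = Alpha, leader payoff 11.
- Std4: BR = Alpha, leader payoff 4.
- Std5: BR = Gamma, leader payoff 5.
Maximizing over 3, 8, 11, 4, 5, Nexon chooses Std3. Subgame-perfect outcome: (Std3, Alpha) with payoffs (11, 8).
For the simultaneous game, intersect best replies.
Nexon's best replies: Alpha→Std3; Beta→Std1; Gamma→Std4.
Orbyt's best replies: Std1→Gamma; Std2→Gamma; Std3→Alpha; Std4→Alpha; Std5→Gamma.
Only (Std3, Alpha) has each player best-responding; Nash payoffs (11, 8).
Nexon's commitment gain: 11 − 11 = 0.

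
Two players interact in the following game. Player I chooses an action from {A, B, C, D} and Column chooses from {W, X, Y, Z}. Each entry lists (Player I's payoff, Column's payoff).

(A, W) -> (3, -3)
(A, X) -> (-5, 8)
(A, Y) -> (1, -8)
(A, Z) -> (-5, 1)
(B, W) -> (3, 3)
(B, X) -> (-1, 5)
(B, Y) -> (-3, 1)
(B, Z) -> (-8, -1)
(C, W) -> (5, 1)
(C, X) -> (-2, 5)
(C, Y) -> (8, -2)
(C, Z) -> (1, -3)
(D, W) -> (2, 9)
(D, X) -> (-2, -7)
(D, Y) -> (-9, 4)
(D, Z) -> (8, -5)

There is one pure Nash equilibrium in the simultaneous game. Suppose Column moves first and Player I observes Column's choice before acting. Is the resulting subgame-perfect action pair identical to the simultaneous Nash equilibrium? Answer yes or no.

yes

Solve by backward induction (Column leads).
- W → Player I plays C (best of 3, 3, 5, 2); Column gets 1.
- X → Player I plays B (best of -5, -1, -2, -2); Column gets 5.
- Y → Player I plays C (best of 1, -3, 8, -9); Column gets -2.
- Z → Player I plays D (best of -5, -8, 1, 8); Column gets -5.
Column's induced payoffs are 1, 5, -2, -5, so Column commits to X. Subgame-perfect outcome: (B, X) with payoffs (-1, 5).
For the simultaneous game, intersect best replies.
Player I's best replies: W→C; X→B; Y→C; Z→D.
Column's best replies: A→X; B→X; C→X; D→W.
The unique mutual best reply is (B, X), giving (-1, 5).
Sequential outcome (B, X) coincides with the Nash profile (B, X).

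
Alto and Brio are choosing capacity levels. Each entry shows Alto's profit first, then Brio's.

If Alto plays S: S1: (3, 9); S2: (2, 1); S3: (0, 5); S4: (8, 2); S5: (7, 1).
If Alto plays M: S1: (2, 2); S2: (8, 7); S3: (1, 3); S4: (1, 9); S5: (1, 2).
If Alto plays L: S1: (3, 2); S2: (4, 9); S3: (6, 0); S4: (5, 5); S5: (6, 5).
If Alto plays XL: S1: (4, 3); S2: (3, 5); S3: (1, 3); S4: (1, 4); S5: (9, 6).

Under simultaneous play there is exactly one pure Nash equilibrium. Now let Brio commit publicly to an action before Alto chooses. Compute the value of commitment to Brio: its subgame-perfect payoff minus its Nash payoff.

1

Solve by backward induction (Brio leads).
- S1 → Alto plays XL (best of 3, 2, 3, 4); Brio gets 3.
- S2 → Alto plays M (best of 2, 8, 4, 3); Brio gets 7.
- S3 → Alto plays L (best of 0, 1, 6, 1); Brio gets 0.
- S4 → Alto plays S (best of 8, 1, 5, 1); Brio gets 2.
- S5 → Alto plays XL (best of 7, 1, 6, 9); Brio gets 6.
Maximizing over 3, 7, 0, 2, 6, Brio chooses S2. Subgame-perfect outcome: (M, S2) with payoffs (8, 7).
Under simultaneous play:
Alto's best replies: S1→XL; S2→M; S3→L; S4→S; S5→XL.
Brio's best replies: S→S1; M→S4; L→S2; XL→S5.
Only (XL, S5) has each player best-responding; Nash payoffs (9, 6).
Brio's commitment gain: 7 − 6 = 1.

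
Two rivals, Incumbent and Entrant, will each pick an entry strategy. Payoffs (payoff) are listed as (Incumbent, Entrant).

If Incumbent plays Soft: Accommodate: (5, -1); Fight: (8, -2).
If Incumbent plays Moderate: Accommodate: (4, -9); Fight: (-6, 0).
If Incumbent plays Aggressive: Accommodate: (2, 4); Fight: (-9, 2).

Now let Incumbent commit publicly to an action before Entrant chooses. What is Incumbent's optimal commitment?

Solve by backward induction (Incumbent leads).
- Soft: BR = Accommodate, leader payoff 5.
- Moderate: BR = Fight, leader payoff -6.
- Aggressive: BR = Accommodate, leader payoff 2.
Maximizing over 5, -6, 2, Incumbent chooses Soft. Subgame-perfect outcome: (Soft, Accommodate) with payoffs (5, -1).

Soft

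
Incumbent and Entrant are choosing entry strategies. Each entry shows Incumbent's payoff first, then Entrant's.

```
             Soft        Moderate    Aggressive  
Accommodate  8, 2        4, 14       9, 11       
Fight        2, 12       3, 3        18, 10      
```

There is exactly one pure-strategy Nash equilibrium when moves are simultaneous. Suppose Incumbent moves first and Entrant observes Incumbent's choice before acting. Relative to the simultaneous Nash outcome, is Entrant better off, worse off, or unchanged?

unchanged

Solve by backward induction (Incumbent leads).
- Accommodate: BR = Moderate, leader payoff 4.
- Fight: BR = Soft, leader payoff 2.
Maximizing over 4, 2, Incumbent chooses Accommodate. Subgame-perfect outcome: (Accommodate, Moderate) with payoffs (4, 14).
For the simultaneous game, intersect best replies.
Incumbent's best replies: Soft→Accommodate; Moderate→Accommodate; Aggressive→Fight.
Entrant's best replies: Accommodate→Moderate; Fight→Soft.
Only (Accommodate, Moderate) has each player best-responding; Nash payoffs (4, 14).
Entrant earns 14 sequentially versus 14 at the Nash outcome: unchanged.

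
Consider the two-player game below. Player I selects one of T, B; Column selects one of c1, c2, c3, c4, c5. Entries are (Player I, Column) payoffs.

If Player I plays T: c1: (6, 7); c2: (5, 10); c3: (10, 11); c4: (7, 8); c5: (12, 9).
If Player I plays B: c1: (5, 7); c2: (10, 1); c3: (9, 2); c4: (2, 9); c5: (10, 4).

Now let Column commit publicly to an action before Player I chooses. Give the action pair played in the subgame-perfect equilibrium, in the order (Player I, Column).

Backward induction with Column moving first.
- c1: Player I compares 6, 5 and picks T; Column would get 7.
- c2: Player I compares 5, 10 and picks B; Column would get 1.
- c3: Player I compares 10, 9 and picks T; Column would get 11.
- c4: Player I compares 7, 2 and picks T; Column would get 8.
- c5: Player I compares 12, 10 and picks T; Column would get 9.
Maximizing over 7, 1, 11, 8, 9, Column chooses c3. Subgame-perfect outcome: (T, c3) with payoffs (10, 11).

(T, c3)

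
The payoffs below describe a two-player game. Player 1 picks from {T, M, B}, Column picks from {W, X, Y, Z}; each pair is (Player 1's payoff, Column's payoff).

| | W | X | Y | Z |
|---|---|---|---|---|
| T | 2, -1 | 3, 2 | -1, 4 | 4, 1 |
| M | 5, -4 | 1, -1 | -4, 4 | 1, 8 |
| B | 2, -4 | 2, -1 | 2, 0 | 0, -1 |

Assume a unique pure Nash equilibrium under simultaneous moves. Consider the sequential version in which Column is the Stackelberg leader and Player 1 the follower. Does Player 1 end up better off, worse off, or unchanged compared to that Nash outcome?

Backward induction with Column moving first.
- W: Player 1 compares 2, 5, 2 and picks M; Column would get -4.
- X: Player 1 compares 3, 1, 2 and picks T; Column would get 2.
- Y: Player 1 compares -1, -4, 2 and picks B; Column would get 0.
- Z: Player 1 compares 4, 1, 0 and picks T; Column would get 1.
Among -4, 2, 0, 1, the best is 2 at X. Subgame-perfect outcome: (T, X) with payoffs (3, 2).
Now find the simultaneous Nash equilibrium.
Player 1's best replies: W→M; X→T; Y→B; Z→T.
Column's best replies: T→Y; M→Z; B→Y.
Only (B, Y) has each player best-responding; Nash payoffs (2, 0).
Player 1 earns 3 sequentially versus 2 at the Nash outcome: better off.

better off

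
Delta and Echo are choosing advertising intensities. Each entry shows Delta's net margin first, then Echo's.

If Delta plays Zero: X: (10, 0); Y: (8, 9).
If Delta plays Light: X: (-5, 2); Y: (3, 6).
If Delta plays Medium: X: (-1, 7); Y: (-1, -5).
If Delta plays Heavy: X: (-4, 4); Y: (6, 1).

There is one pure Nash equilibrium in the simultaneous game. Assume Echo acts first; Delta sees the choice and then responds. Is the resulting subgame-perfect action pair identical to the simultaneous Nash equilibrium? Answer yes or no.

Work backward from Delta's decision.
- X: Delta compares 10, -5, -1, -4 and picks Zero; Echo would get 0.
- Y: Delta compares 8, 3, -1, 6 and picks Zero; Echo would get 9.
Among 0, 9, the best is 9 at Y. Subgame-perfect outcome: (Zero, Y) with payoffs (8, 9).
For the simultaneous game, intersect best replies.
Delta's best replies: X→Zero; Y→Zero.
Echo's best replies: Zero→Y; Light→Y; Medium→X; Heavy→X.
The unique mutual best reply is (Zero, Y), giving (8, 9).
Sequential outcome (Zero, Y) coincides with the Nash profile (Zero, Y).

yes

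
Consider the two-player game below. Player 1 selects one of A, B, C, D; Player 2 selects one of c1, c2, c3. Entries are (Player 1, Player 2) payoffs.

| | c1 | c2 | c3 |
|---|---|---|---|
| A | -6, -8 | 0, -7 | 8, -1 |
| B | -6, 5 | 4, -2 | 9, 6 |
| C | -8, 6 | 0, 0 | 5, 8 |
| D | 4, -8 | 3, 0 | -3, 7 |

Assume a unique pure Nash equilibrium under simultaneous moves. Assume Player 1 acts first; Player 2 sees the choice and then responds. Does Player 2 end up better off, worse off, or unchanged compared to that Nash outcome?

Backward induction with Player 1 moving first.
- A: Player 2 compares -8, -7, -1 and picks c3; Player 1 would get 8.
- B: Player 2 compares 5, -2, 6 and picks c3; Player 1 would get 9.
- C: Player 2 compares 6, 0, 8 and picks c3; Player 1 would get 5.
- D: Player 2 compares -8, 0, 7 and picks c3; Player 1 would get -3.
Player 1's induced payoffs are 8, 9, 5, -3, so Player 1 commits to B. Subgame-perfect outcome: (B, c3) with payoffs (9, 6).
Now find the simultaneous Nash equilibrium.
Player 1's best replies: c1→D; c2→B; c3→B.
Player 2's best replies: A→c3; B→c3; C→c3; D→c3.
Only (B, c3) has each player best-responding; Nash payoffs (9, 6).
Player 2 earns 6 sequentially versus 6 at the Nash outcome: unchanged.

unchanged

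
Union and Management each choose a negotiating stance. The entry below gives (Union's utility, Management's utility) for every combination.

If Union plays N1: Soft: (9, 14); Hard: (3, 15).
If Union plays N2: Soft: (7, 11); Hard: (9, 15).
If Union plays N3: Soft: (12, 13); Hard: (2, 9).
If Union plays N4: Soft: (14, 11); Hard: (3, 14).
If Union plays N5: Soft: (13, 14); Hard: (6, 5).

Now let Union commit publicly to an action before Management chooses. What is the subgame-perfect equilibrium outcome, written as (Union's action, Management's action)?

(N5, Soft)

Solve by backward induction (Union leads).
- N1 → Management plays Hard (best of 14, 15); Union gets 3.
- N2 → Management plays Hard (best of 11, 15); Union gets 9.
- N3 → Management plays Soft (best of 13, 9); Union gets 12.
- N4 → Management plays Hard (best of 11, 14); Union gets 3.
- N5 → Management plays Soft (best of 14, 5); Union gets 13.
Union's induced payoffs are 3, 9, 12, 3, 13, so Union commits to N5. Subgame-perfect outcome: (N5, Soft) with payoffs (13, 14).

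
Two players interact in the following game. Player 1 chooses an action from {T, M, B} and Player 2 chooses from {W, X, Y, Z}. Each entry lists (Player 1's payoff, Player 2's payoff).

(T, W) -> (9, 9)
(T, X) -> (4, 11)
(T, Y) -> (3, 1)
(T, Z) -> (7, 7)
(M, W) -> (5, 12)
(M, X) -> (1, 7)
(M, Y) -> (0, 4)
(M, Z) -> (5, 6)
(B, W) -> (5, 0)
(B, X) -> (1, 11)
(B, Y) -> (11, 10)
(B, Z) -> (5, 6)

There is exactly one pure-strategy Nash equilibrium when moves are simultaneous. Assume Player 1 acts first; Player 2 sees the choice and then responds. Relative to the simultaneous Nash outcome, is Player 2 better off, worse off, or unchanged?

Player 2 best-responds to each possible Player 1 move:
- T → Player 2 plays X (best of 9, 11, 1, 7); Player 1 gets 4.
- M → Player 2 plays W (best of 12, 7, 4, 6); Player 1 gets 5.
- B → Player 2 plays X (best of 0, 11, 10, 6); Player 1 gets 1.
Maximizing over 4, 5, 1, Player 1 chooses M. Subgame-perfect outcome: (M, W) with payoffs (5, 12).
Now find the simultaneous Nash equilibrium.
Player 1's best replies: W→T; X→T; Y→B; Z→T.
Player 2's best replies: T→X; M→W; B→X.
The unique mutual best reply is (T, X), giving (4, 11).
Player 2 earns 12 sequentially versus 11 at the Nash outcome: better off.

better off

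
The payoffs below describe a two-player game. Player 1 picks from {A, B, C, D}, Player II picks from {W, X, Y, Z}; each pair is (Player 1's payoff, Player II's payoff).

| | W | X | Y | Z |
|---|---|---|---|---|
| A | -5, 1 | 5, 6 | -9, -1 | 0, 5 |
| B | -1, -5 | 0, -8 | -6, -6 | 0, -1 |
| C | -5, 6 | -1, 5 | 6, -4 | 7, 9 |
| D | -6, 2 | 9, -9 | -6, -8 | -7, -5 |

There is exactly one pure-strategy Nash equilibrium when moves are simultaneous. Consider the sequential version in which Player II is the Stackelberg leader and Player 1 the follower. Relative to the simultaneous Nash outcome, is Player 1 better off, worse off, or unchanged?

unchanged

Backward induction with Player II moving first.
- W → Player 1 plays B (best of -5, -1, -5, -6); Player II gets -5.
- X → Player 1 plays D (best of 5, 0, -1, 9); Player II gets -9.
- Y → Player 1 plays C (best of -9, -6, 6, -6); Player II gets -4.
- Z → Player 1 plays C (best of 0, 0, 7, -7); Player II gets 9.
Among -5, -9, -4, 9, the best is 9 at Z. Subgame-perfect outcome: (C, Z) with payoffs (7, 9).
Now find the simultaneous Nash equilibrium.
Player 1's best replies: W→B; X→D; Y→C; Z→C.
Player II's best replies: A→X; B→Z; C→Z; D→W.
The unique mutual best reply is (C, Z), giving (7, 9).
Player 1 earns 7 sequentially versus 7 at the Nash outcome: unchanged.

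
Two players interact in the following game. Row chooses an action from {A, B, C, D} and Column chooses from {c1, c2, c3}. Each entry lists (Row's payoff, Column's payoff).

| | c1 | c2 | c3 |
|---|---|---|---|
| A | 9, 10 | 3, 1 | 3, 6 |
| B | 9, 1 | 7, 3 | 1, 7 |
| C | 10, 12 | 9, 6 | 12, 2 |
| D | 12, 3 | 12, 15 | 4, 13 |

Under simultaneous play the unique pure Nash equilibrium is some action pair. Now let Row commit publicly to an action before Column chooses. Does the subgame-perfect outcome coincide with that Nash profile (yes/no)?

Solve by backward induction (Row leads).
- A → Column plays c1 (best of 10, 1, 6); Row gets 9.
- B → Column plays c3 (best of 1, 3, 7); Row gets 1.
- C → Column plays c1 (best of 12, 6, 2); Row gets 10.
- D → Column plays c2 (best of 3, 15, 13); Row gets 12.
Among 9, 1, 10, 12, the best is 12 at D. Subgame-perfect outcome: (D, c2) with payoffs (12, 15).
For the simultaneous game, intersect best replies.
Row's best replies: c1→D; c2→D; c3→C.
Column's best replies: A→c1; B→c3; C→c1; D→c2.
Only (D, c2) has each player best-responding; Nash payoffs (12, 15).
Sequential outcome (D, c2) coincides with the Nash profile (D, c2).

yes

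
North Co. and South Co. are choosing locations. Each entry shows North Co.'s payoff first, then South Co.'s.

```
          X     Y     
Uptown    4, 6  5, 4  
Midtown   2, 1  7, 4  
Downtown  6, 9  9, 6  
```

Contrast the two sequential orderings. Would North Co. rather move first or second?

first

If North Co. leads: South Co.'s best replies are Uptown→X, Midtown→Y, Downtown→X; North Co.'s induced payoffs 4, 7, 6; outcome (Midtown, Y), payoffs (7, 4).
If South Co. leads: North Co.'s best replies are X→Downtown, Y→Downtown; South Co.'s induced payoffs 9, 6; outcome (Downtown, X), payoffs (6, 9).
North Co. gets 7 moving first and 6 moving second, so North Co. prefers to move first.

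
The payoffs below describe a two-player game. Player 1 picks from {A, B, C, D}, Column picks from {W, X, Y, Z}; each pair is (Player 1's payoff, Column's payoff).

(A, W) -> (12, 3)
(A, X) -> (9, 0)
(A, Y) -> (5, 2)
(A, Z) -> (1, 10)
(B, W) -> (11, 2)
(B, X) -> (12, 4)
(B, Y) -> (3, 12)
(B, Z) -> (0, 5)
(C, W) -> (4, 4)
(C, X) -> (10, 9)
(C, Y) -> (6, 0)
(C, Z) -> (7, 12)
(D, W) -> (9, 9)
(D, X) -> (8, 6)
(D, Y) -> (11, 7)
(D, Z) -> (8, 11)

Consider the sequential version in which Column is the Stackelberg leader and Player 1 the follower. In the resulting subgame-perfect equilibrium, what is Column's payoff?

11

Player 1 best-responds to each possible Column move:
- W → Player 1 plays A (best of 12, 11, 4, 9); Column gets 3.
- X → Player 1 plays B (best of 9, 12, 10, 8); Column gets 4.
- Y → Player 1 plays D (best of 5, 3, 6, 11); Column gets 7.
- Z → Player 1 plays D (best of 1, 0, 7, 8); Column gets 11.
Column's induced payoffs are 3, 4, 7, 11, so Column commits to Z. Subgame-perfect outcome: (D, Z) with payoffs (8, 11).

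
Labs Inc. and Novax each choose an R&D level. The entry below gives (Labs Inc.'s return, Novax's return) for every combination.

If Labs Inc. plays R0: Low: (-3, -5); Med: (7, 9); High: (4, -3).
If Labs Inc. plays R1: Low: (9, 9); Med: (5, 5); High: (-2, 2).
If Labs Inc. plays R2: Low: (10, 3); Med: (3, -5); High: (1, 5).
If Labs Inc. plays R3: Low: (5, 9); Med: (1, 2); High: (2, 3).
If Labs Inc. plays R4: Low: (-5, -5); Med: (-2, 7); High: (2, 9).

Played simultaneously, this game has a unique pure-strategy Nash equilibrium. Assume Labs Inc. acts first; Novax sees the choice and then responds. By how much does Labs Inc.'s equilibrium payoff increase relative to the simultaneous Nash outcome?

2

Novax best-responds to each possible Labs Inc. move:
- R0: BR = Med, leader payoff 7.
- R1: BR = Low, leader payoff 9.
- R2: BR = High, leader payoff 1.
- R3: BR = Low, leader payoff 5.
- R4: BR = High, leader payoff 2.
Among 7, 9, 1, 5, 2, the best is 9 at R1. Subgame-perfect outcome: (R1, Low) with payoffs (9, 9).
Now find the simultaneous Nash equilibrium.
Labs Inc.'s best replies: Low→R2; Med→R0; High→R0.
Novax's best replies: R0→Med; R1→Low; R2→High; R3→Low; R4→High.
Only (R0, Med) has each player best-responding; Nash payoffs (7, 9).
Labs Inc.'s commitment gain: 9 − 7 = 2.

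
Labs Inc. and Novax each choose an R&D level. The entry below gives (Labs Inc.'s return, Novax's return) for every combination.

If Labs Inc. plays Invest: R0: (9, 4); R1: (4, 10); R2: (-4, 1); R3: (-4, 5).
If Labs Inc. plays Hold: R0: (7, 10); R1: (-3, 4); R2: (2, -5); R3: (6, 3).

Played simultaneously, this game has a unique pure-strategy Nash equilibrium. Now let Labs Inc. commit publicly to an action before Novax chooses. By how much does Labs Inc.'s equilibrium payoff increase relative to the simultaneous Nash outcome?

Backward induction with Labs Inc. moving first.
- Invest: Novax compares 4, 10, 1, 5 and picks R1; Labs Inc. would get 4.
- Hold: Novax compares 10, 4, -5, 3 and picks R0; Labs Inc. would get 7.
Among 4, 7, the best is 7 at Hold. Subgame-perfect outcome: (Hold, R0) with payoffs (7, 10).
Now find the simultaneous Nash equilibrium.
Labs Inc.'s best replies: R0→Invest; R1→Invest; R2→Hold; R3→Hold.
Novax's best replies: Invest→R1; Hold→R0.
Only (Invest, R1) has each player best-responding; Nash payoffs (4, 10).
Labs Inc.'s commitment gain: 7 − 4 = 3.

3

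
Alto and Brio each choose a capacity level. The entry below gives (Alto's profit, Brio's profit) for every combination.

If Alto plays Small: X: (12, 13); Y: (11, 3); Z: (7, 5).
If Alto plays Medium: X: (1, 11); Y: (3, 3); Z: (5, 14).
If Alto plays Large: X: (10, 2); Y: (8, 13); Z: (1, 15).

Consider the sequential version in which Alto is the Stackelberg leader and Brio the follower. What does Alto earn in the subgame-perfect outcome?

12

Solve by backward induction (Alto leads).
- Small: Brio compares 13, 3, 5 and picks X; Alto would get 12.
- Medium: Brio compares 11, 3, 14 and picks Z; Alto would get 5.
- Large: Brio compares 2, 13, 15 and picks Z; Alto would get 1.
Maximizing over 12, 5, 1, Alto chooses Small. Subgame-perfect outcome: (Small, X) with payoffs (12, 13).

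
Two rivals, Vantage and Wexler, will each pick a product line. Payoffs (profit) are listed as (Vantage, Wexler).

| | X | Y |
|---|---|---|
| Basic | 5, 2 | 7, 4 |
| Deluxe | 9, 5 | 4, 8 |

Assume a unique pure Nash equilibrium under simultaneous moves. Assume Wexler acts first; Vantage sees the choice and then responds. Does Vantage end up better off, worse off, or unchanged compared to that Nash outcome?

Backward induction with Wexler moving first.
- X → Vantage plays Deluxe (best of 5, 9); Wexler gets 5.
- Y → Vantage plays Basic (best of 7, 4); Wexler gets 4.
Maximizing over 5, 4, Wexler chooses X. Subgame-perfect outcome: (Deluxe, X) with payoffs (9, 5).
Now find the simultaneous Nash equilibrium.
Vantage's best replies: X→Deluxe; Y→Basic.
Wexler's best replies: Basic→Y; Deluxe→Y.
The unique mutual best reply is (Basic, Y), giving (7, 4).
Vantage earns 9 sequentially versus 7 at the Nash outcome: better off.

better off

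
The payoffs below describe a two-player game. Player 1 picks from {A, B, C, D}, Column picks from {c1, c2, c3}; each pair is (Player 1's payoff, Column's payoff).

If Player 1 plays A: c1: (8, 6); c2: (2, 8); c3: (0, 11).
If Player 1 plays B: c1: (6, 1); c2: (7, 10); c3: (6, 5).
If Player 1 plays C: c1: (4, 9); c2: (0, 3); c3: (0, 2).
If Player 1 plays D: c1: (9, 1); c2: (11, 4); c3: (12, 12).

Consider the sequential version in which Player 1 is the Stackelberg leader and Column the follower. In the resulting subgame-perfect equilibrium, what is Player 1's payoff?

12

Solve by backward induction (Player 1 leads).
- A: Column compares 6, 8, 11 and picks c3; Player 1 would get 0.
- B: Column compares 1, 10, 5 and picks c2; Player 1 would get 7.
- C: Column compares 9, 3, 2 and picks c1; Player 1 would get 4.
- D: Column compares 1, 4, 12 and picks c3; Player 1 would get 12.
Maximizing over 0, 7, 4, 12, Player 1 chooses D. Subgame-perfect outcome: (D, c3) with payoffs (12, 12).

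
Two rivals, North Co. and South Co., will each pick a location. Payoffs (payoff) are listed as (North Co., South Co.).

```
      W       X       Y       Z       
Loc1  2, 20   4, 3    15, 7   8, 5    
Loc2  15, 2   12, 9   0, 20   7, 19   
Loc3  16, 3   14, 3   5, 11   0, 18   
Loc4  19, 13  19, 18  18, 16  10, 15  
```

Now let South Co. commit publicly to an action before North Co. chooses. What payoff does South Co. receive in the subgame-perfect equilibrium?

North Co. best-responds to each possible South Co. move:
- W → North Co. plays Loc4 (best of 2, 15, 16, 19); South Co. gets 13.
- X → North Co. plays Loc4 (best of 4, 12, 14, 19); South Co. gets 18.
- Y → North Co. plays Loc4 (best of 15, 0, 5, 18); South Co. gets 16.
- Z → North Co. plays Loc4 (best of 8, 7, 0, 10); South Co. gets 15.
South Co.'s induced payoffs are 13, 18, 16, 15, so South Co. commits to X. Subgame-perfect outcome: (Loc4, X) with payoffs (19, 18).

18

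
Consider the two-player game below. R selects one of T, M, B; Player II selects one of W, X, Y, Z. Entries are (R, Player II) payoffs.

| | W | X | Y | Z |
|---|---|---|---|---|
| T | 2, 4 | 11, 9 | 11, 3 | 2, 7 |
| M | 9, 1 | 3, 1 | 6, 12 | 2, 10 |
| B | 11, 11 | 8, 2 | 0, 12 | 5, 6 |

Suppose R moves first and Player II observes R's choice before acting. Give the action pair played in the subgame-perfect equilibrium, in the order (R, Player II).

(T, X)

Player II best-responds to each possible R move:
- T: Player II compares 4, 9, 3, 7 and picks X; R would get 11.
- M: Player II compares 1, 1, 12, 10 and picks Y; R would get 6.
- B: Player II compares 11, 2, 12, 6 and picks Y; R would get 0.
R's induced payoffs are 11, 6, 0, so R commits to T. Subgame-perfect outcome: (T, X) with payoffs (11, 9).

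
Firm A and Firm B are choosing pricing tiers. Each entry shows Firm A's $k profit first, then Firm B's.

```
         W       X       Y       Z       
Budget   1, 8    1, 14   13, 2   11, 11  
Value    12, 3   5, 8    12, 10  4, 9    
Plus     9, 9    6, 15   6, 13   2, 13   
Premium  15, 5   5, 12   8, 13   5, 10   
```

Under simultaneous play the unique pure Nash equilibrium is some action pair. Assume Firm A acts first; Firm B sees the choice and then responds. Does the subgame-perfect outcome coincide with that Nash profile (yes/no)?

Firm B best-responds to each possible Firm A move:
- Budget → Firm B plays X (best of 8, 14, 2, 11); Firm A gets 1.
- Value → Firm B plays Y (best of 3, 8, 10, 9); Firm A gets 12.
- Plus → Firm B plays X (best of 9, 15, 13, 13); Firm A gets 6.
- Premium → Firm B plays Y (best of 5, 12, 13, 10); Firm A gets 8.
Among 1, 12, 6, 8, the best is 12 at Value. Subgame-perfect outcome: (Value, Y) with payoffs (12, 10).
For the simultaneous game, intersect best replies.
Firm A's best replies: W→Premium; X→Plus; Y→Budget; Z→Budget.
Firm B's best replies: Budget→X; Value→Y; Plus→X; Premium→Y.
The unique mutual best reply is (Plus, X), giving (6, 15).
Sequential outcome (Value, Y) differs from the Nash profile (Plus, X).

no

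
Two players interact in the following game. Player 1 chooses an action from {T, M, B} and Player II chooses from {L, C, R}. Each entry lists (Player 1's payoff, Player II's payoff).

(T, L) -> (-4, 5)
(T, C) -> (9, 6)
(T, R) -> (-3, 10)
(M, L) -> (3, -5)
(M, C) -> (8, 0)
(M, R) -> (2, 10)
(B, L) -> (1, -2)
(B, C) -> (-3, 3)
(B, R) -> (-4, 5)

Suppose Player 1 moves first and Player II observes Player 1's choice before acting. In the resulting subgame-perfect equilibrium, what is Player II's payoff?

10

Backward induction with Player 1 moving first.
- T: BR = R, leader payoff -3.
- M: BR = R, leader payoff 2.
- B: BR = R, leader payoff -4.
Maximizing over -3, 2, -4, Player 1 chooses M. Subgame-perfect outcome: (M, R) with payoffs (2, 10).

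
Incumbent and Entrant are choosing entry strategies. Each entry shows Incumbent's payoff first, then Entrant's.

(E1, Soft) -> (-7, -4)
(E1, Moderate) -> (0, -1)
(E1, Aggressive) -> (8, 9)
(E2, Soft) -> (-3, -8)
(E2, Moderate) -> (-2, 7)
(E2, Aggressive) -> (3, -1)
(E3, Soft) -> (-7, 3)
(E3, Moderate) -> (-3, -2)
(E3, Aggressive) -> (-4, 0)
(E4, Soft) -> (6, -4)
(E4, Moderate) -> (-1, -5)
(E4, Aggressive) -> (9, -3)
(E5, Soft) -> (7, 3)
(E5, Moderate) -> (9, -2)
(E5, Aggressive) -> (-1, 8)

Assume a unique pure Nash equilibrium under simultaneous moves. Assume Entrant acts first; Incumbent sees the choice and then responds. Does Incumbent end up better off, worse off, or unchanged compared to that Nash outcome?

Work backward from Incumbent's decision.
- Soft: Incumbent compares -7, -3, -7, 6, 7 and picks E5; Entrant would get 3.
- Moderate: Incumbent compares 0, -2, -3, -1, 9 and picks E5; Entrant would get -2.
- Aggressive: Incumbent compares 8, 3, -4, 9, -1 and picks E4; Entrant would get -3.
Entrant's induced payoffs are 3, -2, -3, so Entrant commits to Soft. Subgame-perfect outcome: (E5, Soft) with payoffs (7, 3).
Now find the simultaneous Nash equilibrium.
Incumbent's best replies: Soft→E5; Moderate→E5; Aggressive→E4.
Entrant's best replies: E1→Aggressive; E2→Moderate; E3→Soft; E4→Aggressive; E5→Aggressive.
Only (E4, Aggressive) has each player best-responding; Nash payoffs (9, -3).
Incumbent earns 7 sequentially versus 9 at the Nash outcome: worse off.

worse off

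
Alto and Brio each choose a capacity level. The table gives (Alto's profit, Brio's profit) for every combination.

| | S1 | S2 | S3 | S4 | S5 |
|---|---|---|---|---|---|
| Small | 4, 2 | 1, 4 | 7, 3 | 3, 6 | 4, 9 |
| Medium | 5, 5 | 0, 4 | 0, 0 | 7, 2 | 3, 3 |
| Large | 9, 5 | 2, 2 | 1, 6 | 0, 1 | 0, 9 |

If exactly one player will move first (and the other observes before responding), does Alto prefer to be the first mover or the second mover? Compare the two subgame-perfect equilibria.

first

If Alto leads: Brio's best replies are Small→S5, Medium→S1, Large→S5; Alto's induced payoffs 4, 5, 0; outcome (Medium, S1), payoffs (5, 5).
If Brio leads: Alto's best replies are S1→Large, S2→Large, S3→Small, S4→Medium, S5→Small; Brio's induced payoffs 5, 2, 3, 2, 9; outcome (Small, S5), payoffs (4, 9).
Alto gets 5 moving first and 4 moving second, so Alto prefers to move first.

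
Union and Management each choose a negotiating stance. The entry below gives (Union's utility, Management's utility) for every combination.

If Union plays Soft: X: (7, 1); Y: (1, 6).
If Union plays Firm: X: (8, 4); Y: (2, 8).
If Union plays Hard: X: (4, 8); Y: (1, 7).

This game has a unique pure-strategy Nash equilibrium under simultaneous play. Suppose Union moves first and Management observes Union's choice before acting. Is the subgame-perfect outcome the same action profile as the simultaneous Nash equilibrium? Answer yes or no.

Management best-responds to each possible Union move:
- Soft: BR = Y, leader payoff 1.
- Firm: BR = Y, leader payoff 2.
- Hard: BR = X, leader payoff 4.
Maximizing over 1, 2, 4, Union chooses Hard. Subgame-perfect outcome: (Hard, X) with payoffs (4, 8).
Under simultaneous play:
Union's best replies: X→Firm; Y→Firm.
Management's best replies: Soft→Y; Firm→Y; Hard→X.
Only (Firm, Y) has each player best-responding; Nash payoffs (2, 8).
Sequential outcome (Hard, X) differs from the Nash profile (Firm, Y).

no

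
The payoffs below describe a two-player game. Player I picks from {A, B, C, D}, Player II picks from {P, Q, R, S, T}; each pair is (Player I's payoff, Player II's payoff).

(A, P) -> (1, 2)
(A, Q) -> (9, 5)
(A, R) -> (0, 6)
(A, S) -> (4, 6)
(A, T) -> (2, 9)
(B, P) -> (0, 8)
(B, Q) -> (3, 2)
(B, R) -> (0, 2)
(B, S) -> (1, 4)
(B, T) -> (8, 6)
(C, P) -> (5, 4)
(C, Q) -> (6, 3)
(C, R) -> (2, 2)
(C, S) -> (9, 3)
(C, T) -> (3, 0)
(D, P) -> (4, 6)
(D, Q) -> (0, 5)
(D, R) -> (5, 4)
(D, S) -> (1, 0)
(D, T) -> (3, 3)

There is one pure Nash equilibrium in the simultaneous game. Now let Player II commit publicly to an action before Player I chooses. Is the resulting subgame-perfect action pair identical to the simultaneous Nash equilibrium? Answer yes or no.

no

Player I best-responds to each possible Player II move:
- P: Player I compares 1, 0, 5, 4 and picks C; Player II would get 4.
- Q: Player I compares 9, 3, 6, 0 and picks A; Player II would get 5.
- R: Player I compares 0, 0, 2, 5 and picks D; Player II would get 4.
- S: Player I compares 4, 1, 9, 1 and picks C; Player II would get 3.
- T: Player I compares 2, 8, 3, 3 and picks B; Player II would get 6.
Maximizing over 4, 5, 4, 3, 6, Player II chooses T. Subgame-perfect outcome: (B, T) with payoffs (8, 6).
Under simultaneous play:
Player I's best replies: P→C; Q→A; R→D; S→C; T→B.
Player II's best replies: A→T; B→P; C→P; D→P.
The unique mutual best reply is (C, P), giving (5, 4).
Sequential outcome (B, T) differs from the Nash profile (C, P).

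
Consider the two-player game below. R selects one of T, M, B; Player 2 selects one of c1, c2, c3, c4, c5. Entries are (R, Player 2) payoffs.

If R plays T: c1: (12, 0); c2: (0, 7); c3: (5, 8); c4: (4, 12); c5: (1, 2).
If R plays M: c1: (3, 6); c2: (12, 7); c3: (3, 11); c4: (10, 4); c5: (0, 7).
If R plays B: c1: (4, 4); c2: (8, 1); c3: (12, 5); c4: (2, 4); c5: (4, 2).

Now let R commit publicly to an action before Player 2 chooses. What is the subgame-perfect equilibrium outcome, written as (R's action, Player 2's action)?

Work backward from Player 2's decision.
- T: BR = c4, leader payoff 4.
- M: BR = c3, leader payoff 3.
- B: BR = c3, leader payoff 12.
Among 4, 3, 12, the best is 12 at B. Subgame-perfect outcome: (B, c3) with payoffs (12, 5).

(B, c3)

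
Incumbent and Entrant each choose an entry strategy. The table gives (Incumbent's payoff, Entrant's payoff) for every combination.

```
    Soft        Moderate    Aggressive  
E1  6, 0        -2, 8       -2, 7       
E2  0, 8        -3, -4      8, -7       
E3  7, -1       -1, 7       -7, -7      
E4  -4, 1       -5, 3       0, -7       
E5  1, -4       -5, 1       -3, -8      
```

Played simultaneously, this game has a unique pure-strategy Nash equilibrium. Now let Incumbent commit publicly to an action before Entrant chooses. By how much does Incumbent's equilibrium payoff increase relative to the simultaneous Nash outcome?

Backward induction with Incumbent moving first.
- E1: Entrant compares 0, 8, 7 and picks Moderate; Incumbent would get -2.
- E2: Entrant compares 8, -4, -7 and picks Soft; Incumbent would get 0.
- E3: Entrant compares -1, 7, -7 and picks Moderate; Incumbent would get -1.
- E4: Entrant compares 1, 3, -7 and picks Moderate; Incumbent would get -5.
- E5: Entrant compares -4, 1, -8 and picks Moderate; Incumbent would get -5.
Maximizing over -2, 0, -1, -5, -5, Incumbent chooses E2. Subgame-perfect outcome: (E2, Soft) with payoffs (0, 8).
For the simultaneous game, intersect best replies.
Incumbent's best replies: Soft→E3; Moderate→E3; Aggressive→E2.
Entrant's best replies: E1→Moderate; E2→Soft; E3→Moderate; E4→Moderate; E5→Moderate.
Only (E3, Moderate) has each player best-responding; Nash payoffs (-1, 7).
Incumbent's commitment gain: 0 − -1 = 1.

1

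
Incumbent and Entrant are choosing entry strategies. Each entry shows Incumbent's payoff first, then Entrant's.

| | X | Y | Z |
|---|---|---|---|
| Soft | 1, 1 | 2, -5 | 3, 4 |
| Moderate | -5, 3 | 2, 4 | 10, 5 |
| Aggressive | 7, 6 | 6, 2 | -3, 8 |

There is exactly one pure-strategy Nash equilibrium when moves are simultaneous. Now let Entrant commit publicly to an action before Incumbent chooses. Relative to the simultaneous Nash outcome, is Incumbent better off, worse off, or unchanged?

worse off

Incumbent best-responds to each possible Entrant move:
- X: Incumbent compares 1, -5, 7 and picks Aggressive; Entrant would get 6.
- Y: Incumbent compares 2, 2, 6 and picks Aggressive; Entrant would get 2.
- Z: Incumbent compares 3, 10, -3 and picks Moderate; Entrant would get 5.
Maximizing over 6, 2, 5, Entrant chooses X. Subgame-perfect outcome: (Aggressive, X) with payoffs (7, 6).
Under simultaneous play:
Incumbent's best replies: X→Aggressive; Y→Aggressive; Z→Moderate.
Entrant's best replies: Soft→Z; Moderate→Z; Aggressive→Z.
The unique mutual best reply is (Moderate, Z), giving (10, 5).
Incumbent earns 7 sequentially versus 10 at the Nash outcome: worse off.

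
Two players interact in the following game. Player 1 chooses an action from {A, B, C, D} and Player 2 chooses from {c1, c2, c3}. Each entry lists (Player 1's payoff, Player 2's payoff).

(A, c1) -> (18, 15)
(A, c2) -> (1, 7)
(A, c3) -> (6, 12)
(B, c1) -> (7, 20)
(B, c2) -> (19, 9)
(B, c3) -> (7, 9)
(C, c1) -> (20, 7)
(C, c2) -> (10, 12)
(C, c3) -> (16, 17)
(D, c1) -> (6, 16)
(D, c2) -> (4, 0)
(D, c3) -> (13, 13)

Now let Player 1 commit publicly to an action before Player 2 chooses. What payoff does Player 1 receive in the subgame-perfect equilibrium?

Solve by backward induction (Player 1 leads).
- A → Player 2 plays c1 (best of 15, 7, 12); Player 1 gets 18.
- B → Player 2 plays c1 (best of 20, 9, 9); Player 1 gets 7.
- C → Player 2 plays c3 (best of 7, 12, 17); Player 1 gets 16.
- D → Player 2 plays c1 (best of 16, 0, 13); Player 1 gets 6.
Player 1's induced payoffs are 18, 7, 16, 6, so Player 1 commits to A. Subgame-perfect outcome: (A, c1) with payoffs (18, 15).

18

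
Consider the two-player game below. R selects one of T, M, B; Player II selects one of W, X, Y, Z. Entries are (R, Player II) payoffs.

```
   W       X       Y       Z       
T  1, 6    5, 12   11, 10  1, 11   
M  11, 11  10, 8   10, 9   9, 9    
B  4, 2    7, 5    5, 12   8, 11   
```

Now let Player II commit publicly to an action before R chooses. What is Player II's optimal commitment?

Backward induction with Player II moving first.
- W: R compares 1, 11, 4 and picks M; Player II would get 11.
- X: R compares 5, 10, 7 and picks M; Player II would get 8.
- Y: R compares 11, 10, 5 and picks T; Player II would get 10.
- Z: R compares 1, 9, 8 and picks M; Player II would get 9.
Player II's induced payoffs are 11, 8, 10, 9, so Player II commits to W. Subgame-perfect outcome: (M, W) with payoffs (11, 11).

W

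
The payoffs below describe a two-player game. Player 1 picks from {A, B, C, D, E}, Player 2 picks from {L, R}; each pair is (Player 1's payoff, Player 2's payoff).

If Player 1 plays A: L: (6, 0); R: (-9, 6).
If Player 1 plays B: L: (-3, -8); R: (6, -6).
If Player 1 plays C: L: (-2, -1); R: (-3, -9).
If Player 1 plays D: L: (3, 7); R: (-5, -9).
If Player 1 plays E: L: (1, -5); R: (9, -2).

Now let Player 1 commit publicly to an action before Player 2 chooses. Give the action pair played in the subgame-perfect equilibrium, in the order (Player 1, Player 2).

Solve by backward induction (Player 1 leads).
- A: BR = R, leader payoff -9.
- B: BR = R, leader payoff 6.
- C: BR = L, leader payoff -2.
- D: BR = L, leader payoff 3.
- E: BR = R, leader payoff 9.
Maximizing over -9, 6, -2, 3, 9, Player 1 chooses E. Subgame-perfect outcome: (E, R) with payoffs (9, -2).

(E, R)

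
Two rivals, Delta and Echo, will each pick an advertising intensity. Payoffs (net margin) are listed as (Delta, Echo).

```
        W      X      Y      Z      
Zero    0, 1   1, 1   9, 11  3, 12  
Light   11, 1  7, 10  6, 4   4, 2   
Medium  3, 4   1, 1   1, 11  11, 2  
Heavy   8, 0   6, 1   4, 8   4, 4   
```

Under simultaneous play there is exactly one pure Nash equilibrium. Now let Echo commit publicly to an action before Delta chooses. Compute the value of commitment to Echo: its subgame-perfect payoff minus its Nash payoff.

Delta best-responds to each possible Echo move:
- W: BR = Light, leader payoff 1.
- X: BR = Light, leader payoff 10.
- Y: BR = Zero, leader payoff 11.
- Z: BR = Medium, leader payoff 2.
Echo's induced payoffs are 1, 10, 11, 2, so Echo commits to Y. Subgame-perfect outcome: (Zero, Y) with payoffs (9, 11).
Under simultaneous play:
Delta's best replies: W→Light; X→Light; Y→Zero; Z→Medium.
Echo's best replies: Zero→Z; Light→X; Medium→Y; Heavy→Y.
The unique mutual best reply is (Light, X), giving (7, 10).
Echo's commitment gain: 11 − 10 = 1.

1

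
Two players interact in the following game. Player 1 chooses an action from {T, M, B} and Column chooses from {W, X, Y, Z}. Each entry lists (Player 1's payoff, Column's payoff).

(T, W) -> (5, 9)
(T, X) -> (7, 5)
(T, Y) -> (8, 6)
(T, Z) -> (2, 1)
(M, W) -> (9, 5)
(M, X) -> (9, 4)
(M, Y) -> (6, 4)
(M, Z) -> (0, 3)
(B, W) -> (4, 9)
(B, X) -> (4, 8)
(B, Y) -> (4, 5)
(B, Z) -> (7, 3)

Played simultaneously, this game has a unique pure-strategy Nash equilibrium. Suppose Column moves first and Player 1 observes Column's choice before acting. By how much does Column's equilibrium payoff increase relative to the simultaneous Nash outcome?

1

Work backward from Player 1's decision.
- W → Player 1 plays M (best of 5, 9, 4); Column gets 5.
- X → Player 1 plays M (best of 7, 9, 4); Column gets 4.
- Y → Player 1 plays T (best of 8, 6, 4); Column gets 6.
- Z → Player 1 plays B (best of 2, 0, 7); Column gets 3.
Among 5, 4, 6, 3, the best is 6 at Y. Subgame-perfect outcome: (T, Y) with payoffs (8, 6).
Under simultaneous play:
Player 1's best replies: W→M; X→M; Y→T; Z→B.
Column's best replies: T→W; M→W; B→W.
Only (M, W) has each player best-responding; Nash payoffs (9, 5).
Column's commitment gain: 6 − 5 = 1.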